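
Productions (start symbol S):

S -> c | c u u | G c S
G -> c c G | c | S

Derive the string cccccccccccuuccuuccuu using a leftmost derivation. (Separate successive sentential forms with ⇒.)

S ⇒ GcS   [S -> G c S]
GcS ⇒ ccGcS   [G -> c c G]
ccGcS ⇒ ccccGcS   [G -> c c G]
ccccGcS ⇒ ccccScS   [G -> S]
ccccScS ⇒ ccccGcScS   [S -> G c S]
ccccGcScS ⇒ ccccScScS   [G -> S]
ccccScScS ⇒ ccccGcScScS   [S -> G c S]
ccccGcScScS ⇒ ccccccGcScScS   [G -> c c G]
ccccccGcScScS ⇒ ccccccccScScS   [G -> c]
ccccccccScScS ⇒ ccccccccGcScScS   [S -> G c S]
ccccccccGcScScS ⇒ ccccccccccScScS   [G -> c]
ccccccccccScScS ⇒ cccccccccccuucScS   [S -> c u u]
cccccccccccuucScS ⇒ cccccccccccuuccuucS   [S -> c u u]
cccccccccccuuccuucS ⇒ cccccccccccuuccuuccuu   [S -> c u u]

S ⇒ GcS ⇒ ccGcS ⇒ ccccGcS ⇒ ccccScS ⇒ ccccGcScS ⇒ ccccScScS ⇒ ccccGcScScS ⇒ ccccccGcScScS ⇒ ccccccccScScS ⇒ ccccccccGcScScS ⇒ ccccccccccScScS ⇒ cccccccccccuucScS ⇒ cccccccccccuuccuucS ⇒ cccccccccccuuccuuccuu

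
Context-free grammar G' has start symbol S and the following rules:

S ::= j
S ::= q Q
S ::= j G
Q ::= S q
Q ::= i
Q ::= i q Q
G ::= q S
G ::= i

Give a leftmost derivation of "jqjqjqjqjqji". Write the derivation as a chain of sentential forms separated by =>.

S => jG   [S ::= j G]
jG => jqS   [G ::= q S]
jqS => jqjG   [S ::= j G]
jqjG => jqjqS   [G ::= q S]
jqjqS => jqjqjG   [S ::= j G]
jqjqjG => jqjqjqS   [G ::= q S]
jqjqjqS => jqjqjqjG   [S ::= j G]
jqjqjqjG => jqjqjqjqS   [G ::= q S]
jqjqjqjqS => jqjqjqjqjG   [S ::= j G]
jqjqjqjqjG => jqjqjqjqjqS   [G ::= q S]
jqjqjqjqjqS => jqjqjqjqjqjG   [S ::= j G]
jqjqjqjqjqjG => jqjqjqjqjqji   [G ::= i]

S => jG => jqS => jqjG => jqjqS => jqjqjG => jqjqjqS => jqjqjqjG => jqjqjqjqS => jqjqjqjqjG => jqjqjqjqjqS => jqjqjqjqjqjG => jqjqjqjqjqji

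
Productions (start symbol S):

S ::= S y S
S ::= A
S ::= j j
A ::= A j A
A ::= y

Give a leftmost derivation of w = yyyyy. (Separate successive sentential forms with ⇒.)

S ⇒ SyS ⇒ SySyS ⇒ AySyS ⇒ yySyS ⇒ yyAyS ⇒ yyyyS ⇒ yyyyA ⇒ yyyyy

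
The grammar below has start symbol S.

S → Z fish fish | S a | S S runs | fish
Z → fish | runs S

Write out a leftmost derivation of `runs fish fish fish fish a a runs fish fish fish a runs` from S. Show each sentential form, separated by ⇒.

S ⇒ S S runs ⇒ S S runs S runs ⇒ Z fish fish S runs S runs ⇒ runs S fish fish S runs S runs ⇒ runs fish fish fish S runs S runs ⇒ runs fish fish fish S a runs S runs ⇒ runs fish fish fish S a a runs S runs ⇒ runs fish fish fish fish a a runs S runs ⇒ runs fish fish fish fish a a runs S a runs ⇒ runs fish fish fish fish a a runs Z fish fish a runs ⇒ runs fish fish fish fish a a runs fish fish fish a runs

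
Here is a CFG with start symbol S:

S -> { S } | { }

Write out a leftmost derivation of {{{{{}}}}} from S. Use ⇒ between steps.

S⇒{S}⇒{{S}}⇒{{{S}}}⇒{{{{S}}}}⇒{{{{{}}}}}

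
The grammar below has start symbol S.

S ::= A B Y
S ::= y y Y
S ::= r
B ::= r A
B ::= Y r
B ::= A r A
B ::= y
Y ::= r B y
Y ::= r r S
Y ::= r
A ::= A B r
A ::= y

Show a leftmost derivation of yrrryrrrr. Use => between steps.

S => ABY   [S ::= A B Y]
ABY => yBY   [A ::= y]
yBY => yYrY   [B ::= Y r]
yYrY => yrByrY   [Y ::= r B y]
yrByrY => yrYryrY   [B ::= Y r]
yrYryrY => yrrryrY   [Y ::= r]
yrrryrY => yrrryrrrS   [Y ::= r r S]
yrrryrrrS => yrrryrrrr   [S ::= r]

S=>ABY=>yBY=>yYrY=>yrByrY=>yrYryrY=>yrrryrY=>yrrryrrrS=>yrrryrrrr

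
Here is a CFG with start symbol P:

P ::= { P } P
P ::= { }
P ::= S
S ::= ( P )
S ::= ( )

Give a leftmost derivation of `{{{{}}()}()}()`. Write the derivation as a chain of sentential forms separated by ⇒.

P ⇒ {P}P   [P ::= { P } P]
{P}P ⇒ {{P}P}P   [P ::= { P } P]
{{P}P}P ⇒ {{{P}P}P}P   [P ::= { P } P]
{{{P}P}P}P ⇒ {{{{}}P}P}P   [P ::= { }]
{{{{}}P}P}P ⇒ {{{{}}S}P}P   [P ::= S]
{{{{}}S}P}P ⇒ {{{{}}()}P}P   [S ::= ( )]
{{{{}}()}P}P ⇒ {{{{}}()}S}P   [P ::= S]
{{{{}}()}S}P ⇒ {{{{}}()}()}P   [S ::= ( )]
{{{{}}()}()}P ⇒ {{{{}}()}()}S   [P ::= S]
{{{{}}()}()}S ⇒ {{{{}}()}()}()   [S ::= ( )]

P ⇒ {P}P ⇒ {{P}P}P ⇒ {{{P}P}P}P ⇒ {{{{}}P}P}P ⇒ {{{{}}S}P}P ⇒ {{{{}}()}P}P ⇒ {{{{}}()}S}P ⇒ {{{{}}()}()}P ⇒ {{{{}}()}()}S ⇒ {{{{}}()}()}()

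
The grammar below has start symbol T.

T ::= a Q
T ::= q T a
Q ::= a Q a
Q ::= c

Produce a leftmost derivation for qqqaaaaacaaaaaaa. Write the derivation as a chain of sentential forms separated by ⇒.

T ⇒ qTa ⇒ qqTaa ⇒ qqqTaaa ⇒ qqqaQaaa ⇒ qqqaaQaaaa ⇒ qqqaaaQaaaaa ⇒ qqqaaaaQaaaaaa ⇒ qqqaaaaaQaaaaaaa ⇒ qqqaaaaacaaaaaaa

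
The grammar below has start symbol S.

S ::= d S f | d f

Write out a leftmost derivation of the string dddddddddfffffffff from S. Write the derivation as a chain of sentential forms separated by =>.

S => dSf => ddSff => dddSfff => ddddSffff => dddddSfffff => ddddddSffffff => dddddddSfffffff => ddddddddSffffffff => dddddddddfffffffff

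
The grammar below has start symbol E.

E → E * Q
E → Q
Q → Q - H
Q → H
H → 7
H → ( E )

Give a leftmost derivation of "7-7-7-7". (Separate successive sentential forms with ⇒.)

E ⇒ Q ⇒ Q-H ⇒ Q-H-H ⇒ Q-H-H-H ⇒ H-H-H-H ⇒ 7-H-H-H ⇒ 7-7-H-H ⇒ 7-7-7-H ⇒ 7-7-7-7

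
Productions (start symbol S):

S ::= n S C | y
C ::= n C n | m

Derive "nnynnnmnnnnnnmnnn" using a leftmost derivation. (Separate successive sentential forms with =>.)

S => nSC => nnSCC => nnyCC => nnynCnC => nnynnCnnC => nnynnnCnnnC => nnynnnmnnnC => nnynnnmnnnnCn => nnynnnmnnnnnCnn => nnynnnmnnnnnnCnnn => nnynnnmnnnnnnmnnn

S => nSC   [S ::= n S C]
nSC => nnSCC   [S ::= n S C]
nnSCC => nnyCC   [S ::= y]
nnyCC => nnynCnC   [C ::= n C n]
nnynCnC => nnynnCnnC   [C ::= n C n]
nnynnCnnC => nnynnnCnnnC   [C ::= n C n]
nnynnnCnnnC => nnynnnmnnnC   [C ::= m]
nnynnnmnnnC => nnynnnmnnnnCn   [C ::= n C n]
nnynnnmnnnnCn => nnynnnmnnnnnCnn   [C ::= n C n]
nnynnnmnnnnnCnn => nnynnnmnnnnnnCnnn   [C ::= n C n]
nnynnnmnnnnnnCnnn => nnynnnmnnnnnnmnnn   [C ::= m]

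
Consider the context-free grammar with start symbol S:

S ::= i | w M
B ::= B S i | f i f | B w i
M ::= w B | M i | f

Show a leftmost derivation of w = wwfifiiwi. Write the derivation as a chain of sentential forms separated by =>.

S => wM   [S ::= w M]
wM => wwB   [M ::= w B]
wwB => wwBwi   [B ::= B w i]
wwBwi => wwBSiwi   [B ::= B S i]
wwBSiwi => wwfifSiwi   [B ::= f i f]
wwfifSiwi => wwfifiiwi   [S ::= i]

S => wM => wwB => wwBwi => wwBSiwi => wwfifSiwi => wwfifiiwi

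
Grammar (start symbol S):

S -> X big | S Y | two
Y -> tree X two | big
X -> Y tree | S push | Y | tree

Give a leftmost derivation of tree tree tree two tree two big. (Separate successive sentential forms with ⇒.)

S ⇒ X big ⇒ Y big ⇒ tree X two big ⇒ tree Y tree two big ⇒ tree tree X two tree two big ⇒ tree tree tree two tree two big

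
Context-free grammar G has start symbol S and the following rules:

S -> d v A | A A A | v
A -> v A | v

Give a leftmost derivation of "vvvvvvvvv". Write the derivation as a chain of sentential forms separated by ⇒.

S ⇒ AAA   [S -> A A A]
AAA ⇒ vAAA   [A -> v A]
vAAA ⇒ vvAAA   [A -> v A]
vvAAA ⇒ vvvAAA   [A -> v A]
vvvAAA ⇒ vvvvAAA   [A -> v A]
vvvvAAA ⇒ vvvvvAA   [A -> v]
vvvvvAA ⇒ vvvvvvAA   [A -> v A]
vvvvvvAA ⇒ vvvvvvvA   [A -> v]
vvvvvvvA ⇒ vvvvvvvvA   [A -> v A]
vvvvvvvvA ⇒ vvvvvvvvv   [A -> v]

S ⇒ AAA ⇒ vAAA ⇒ vvAAA ⇒ vvvAAA ⇒ vvvvAAA ⇒ vvvvvAA ⇒ vvvvvvAA ⇒ vvvvvvvA ⇒ vvvvvvvvA ⇒ vvvvvvvvv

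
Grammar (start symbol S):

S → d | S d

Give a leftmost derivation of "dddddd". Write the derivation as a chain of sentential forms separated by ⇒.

S ⇒ Sd   [S → S d]
Sd ⇒ Sdd   [S → S d]
Sdd ⇒ Sddd   [S → S d]
Sddd ⇒ Sdddd   [S → S d]
Sdddd ⇒ Sddddd   [S → S d]
Sddddd ⇒ dddddd   [S → d]

S⇒Sd⇒Sdd⇒Sddd⇒Sdddd⇒Sddddd⇒dddddd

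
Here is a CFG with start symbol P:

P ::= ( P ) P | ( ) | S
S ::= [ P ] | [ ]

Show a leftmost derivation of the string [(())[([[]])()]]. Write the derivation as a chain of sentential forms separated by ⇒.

P ⇒ S   [P ::= S]
S ⇒ [P]   [S ::= [ P ]]
[P] ⇒ [(P)P]   [P ::= ( P ) P]
[(P)P] ⇒ [(())P]   [P ::= ( )]
[(())P] ⇒ [(())S]   [P ::= S]
[(())S] ⇒ [(())[P]]   [S ::= [ P ]]
[(())[P]] ⇒ [(())[(P)P]]   [P ::= ( P ) P]
[(())[(P)P]] ⇒ [(())[(S)P]]   [P ::= S]
[(())[(S)P]] ⇒ [(())[([P])P]]   [S ::= [ P ]]
[(())[([P])P]] ⇒ [(())[([S])P]]   [P ::= S]
[(())[([S])P]] ⇒ [(())[([[]])P]]   [S ::= [ ]]
[(())[([[]])P]] ⇒ [(())[([[]])()]]   [P ::= ( )]

P ⇒ S ⇒ [P] ⇒ [(P)P] ⇒ [(())P] ⇒ [(())S] ⇒ [(())[P]] ⇒ [(())[(P)P]] ⇒ [(())[(S)P]] ⇒ [(())[([P])P]] ⇒ [(())[([S])P]] ⇒ [(())[([[]])P]] ⇒ [(())[([[]])()]]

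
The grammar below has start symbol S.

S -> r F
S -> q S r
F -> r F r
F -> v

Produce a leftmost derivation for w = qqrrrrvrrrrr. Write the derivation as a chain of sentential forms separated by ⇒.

S ⇒ qSr ⇒ qqSrr ⇒ qqrFrr ⇒ qqrrFrrr ⇒ qqrrrFrrrr ⇒ qqrrrrFrrrrr ⇒ qqrrrrvrrrrr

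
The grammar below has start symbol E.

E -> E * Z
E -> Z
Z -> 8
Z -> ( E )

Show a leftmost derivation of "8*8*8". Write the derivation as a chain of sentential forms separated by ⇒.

E⇒E*Z⇒E*Z*Z⇒Z*Z*Z⇒8*Z*Z⇒8*8*Z⇒8*8*8

E ⇒ E*Z   [E -> E * Z]
E*Z ⇒ E*Z*Z   [E -> E * Z]
E*Z*Z ⇒ Z*Z*Z   [E -> Z]
Z*Z*Z ⇒ 8*Z*Z   [Z -> 8]
8*Z*Z ⇒ 8*8*Z   [Z -> 8]
8*8*Z ⇒ 8*8*8   [Z -> 8]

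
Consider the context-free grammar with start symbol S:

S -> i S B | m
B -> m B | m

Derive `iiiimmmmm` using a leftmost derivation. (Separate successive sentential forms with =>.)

S => iSB   [S -> i S B]
iSB => iiSBB   [S -> i S B]
iiSBB => iiiSBBB   [S -> i S B]
iiiSBBB => iiiiSBBBB   [S -> i S B]
iiiiSBBBB => iiiimBBBB   [S -> m]
iiiimBBBB => iiiimmBBB   [B -> m]
iiiimmBBB => iiiimmmBB   [B -> m]
iiiimmmBB => iiiimmmmB   [B -> m]
iiiimmmmB => iiiimmmmm   [B -> m]

S => iSB => iiSBB => iiiSBBB => iiiiSBBBB => iiiimBBBB => iiiimmBBB => iiiimmmBB => iiiimmmmB => iiiimmmmm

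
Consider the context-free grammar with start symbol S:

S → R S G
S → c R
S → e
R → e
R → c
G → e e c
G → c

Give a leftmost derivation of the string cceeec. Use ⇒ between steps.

S⇒RSG⇒cSG⇒ccRG⇒cceG⇒cceeec

S ⇒ RSG   [S → R S G]
RSG ⇒ cSG   [R → c]
cSG ⇒ ccRG   [S → c R]
ccRG ⇒ cceG   [R → e]
cceG ⇒ cceeec   [G → e e c]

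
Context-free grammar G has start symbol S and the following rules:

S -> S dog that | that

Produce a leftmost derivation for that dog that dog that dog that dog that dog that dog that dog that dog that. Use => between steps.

S => S dog that => S dog that dog that => S dog that dog that dog that => S dog that dog that dog that dog that => S dog that dog that dog that dog that dog that => S dog that dog that dog that dog that dog that dog that => S dog that dog that dog that dog that dog that dog that dog that => S dog that dog that dog that dog that dog that dog that dog that dog that => that dog that dog that dog that dog that dog that dog that dog that dog that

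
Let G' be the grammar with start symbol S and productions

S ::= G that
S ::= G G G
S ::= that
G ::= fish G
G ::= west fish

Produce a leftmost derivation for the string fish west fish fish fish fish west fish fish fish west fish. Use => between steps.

S => G G G => fish G G G => fish west fish G G => fish west fish fish G G => fish west fish fish fish G G => fish west fish fish fish fish G G => fish west fish fish fish fish west fish G => fish west fish fish fish fish west fish fish G => fish west fish fish fish fish west fish fish fish G => fish west fish fish fish fish west fish fish fish west fish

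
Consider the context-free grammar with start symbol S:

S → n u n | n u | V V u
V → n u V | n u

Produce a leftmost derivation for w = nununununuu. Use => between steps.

S => VVu => nuVVu => nunuVVu => nununuVVu => nunununuVu => nununununuu

S => VVu   [S → V V u]
VVu => nuVVu   [V → n u V]
nuVVu => nunuVVu   [V → n u V]
nunuVVu => nununuVVu   [V → n u V]
nununuVVu => nunununuVu   [V → n u]
nunununuVu => nununununuu   [V → n u]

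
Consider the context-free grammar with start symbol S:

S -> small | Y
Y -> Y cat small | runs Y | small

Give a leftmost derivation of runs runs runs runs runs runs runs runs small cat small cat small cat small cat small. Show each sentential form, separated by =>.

S => Y => runs Y => runs runs Y => runs runs Y cat small => runs runs runs Y cat small => runs runs runs Y cat small cat small => runs runs runs runs Y cat small cat small => runs runs runs runs runs Y cat small cat small => runs runs runs runs runs Y cat small cat small cat small => runs runs runs runs runs Y cat small cat small cat small cat small => runs runs runs runs runs runs Y cat small cat small cat small cat small => runs runs runs runs runs runs runs Y cat small cat small cat small cat small => runs runs runs runs runs runs runs runs Y cat small cat small cat small cat small => runs runs runs runs runs runs runs runs small cat small cat small cat small cat small

S => Y   [S -> Y]
Y => runs Y   [Y -> runs Y]
runs Y => runs runs Y   [Y -> runs Y]
runs runs Y => runs runs Y cat small   [Y -> Y cat small]
runs runs Y cat small => runs runs runs Y cat small   [Y -> runs Y]
runs runs runs Y cat small => runs runs runs Y cat small cat small   [Y -> Y cat small]
runs runs runs Y cat small cat small => runs runs runs runs Y cat small cat small   [Y -> runs Y]
runs runs runs runs Y cat small cat small => runs runs runs runs runs Y cat small cat small   [Y -> runs Y]
runs runs runs runs runs Y cat small cat small => runs runs runs runs runs Y cat small cat small cat small   [Y -> Y cat small]
runs runs runs runs runs Y cat small cat small cat small => runs runs runs runs runs Y cat small cat small cat small cat small   [Y -> Y cat small]
runs runs runs runs runs Y cat small cat small cat small cat small => runs runs runs runs runs runs Y cat small cat small cat small cat small   [Y -> runs Y]
runs runs runs runs runs runs Y cat small cat small cat small cat small => runs runs runs runs runs runs runs Y cat small cat small cat small cat small   [Y -> runs Y]
runs runs runs runs runs runs runs Y cat small cat small cat small cat small => runs runs runs runs runs runs runs runs Y cat small cat small cat small cat small   [Y -> runs Y]
runs runs runs runs runs runs runs runs Y cat small cat small cat small cat small => runs runs runs runs runs runs runs runs small cat small cat small cat small cat small   [Y -> small]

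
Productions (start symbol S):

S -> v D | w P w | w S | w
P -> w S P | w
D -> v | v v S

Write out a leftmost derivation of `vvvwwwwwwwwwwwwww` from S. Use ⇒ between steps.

S⇒vD⇒vvvS⇒vvvwS⇒vvvwwPw⇒vvvwwwSPw⇒vvvwwwwPw⇒vvvwwwwwSPw⇒vvvwwwwwwPwPw⇒vvvwwwwwwwSPwPw⇒vvvwwwwwwwwPwPw⇒vvvwwwwwwwwwwPw⇒vvvwwwwwwwwwwwSPw⇒vvvwwwwwwwwwwwwPw⇒vvvwwwwwwwwwwwwww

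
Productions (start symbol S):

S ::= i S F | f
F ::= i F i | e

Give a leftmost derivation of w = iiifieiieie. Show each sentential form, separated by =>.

S => iSF => iiSFF => iiiSFFF => iiifFFF => iiifiFiFF => iiifieiFF => iiifieiiFiF => iiifieiieiF => iiifieiieie

S => iSF   [S ::= i S F]
iSF => iiSFF   [S ::= i S F]
iiSFF => iiiSFFF   [S ::= i S F]
iiiSFFF => iiifFFF   [S ::= f]
iiifFFF => iiifiFiFF   [F ::= i F i]
iiifiFiFF => iiifieiFF   [F ::= e]
iiifieiFF => iiifieiiFiF   [F ::= i F i]
iiifieiiFiF => iiifieiieiF   [F ::= e]
iiifieiieiF => iiifieiieie   [F ::= e]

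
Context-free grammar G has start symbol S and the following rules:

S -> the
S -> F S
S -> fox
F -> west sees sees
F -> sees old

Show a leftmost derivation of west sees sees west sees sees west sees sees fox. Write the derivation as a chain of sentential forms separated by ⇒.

S ⇒ F S ⇒ west sees sees S ⇒ west sees sees F S ⇒ west sees sees west sees sees S ⇒ west sees sees west sees sees F S ⇒ west sees sees west sees sees west sees sees S ⇒ west sees sees west sees sees west sees sees fox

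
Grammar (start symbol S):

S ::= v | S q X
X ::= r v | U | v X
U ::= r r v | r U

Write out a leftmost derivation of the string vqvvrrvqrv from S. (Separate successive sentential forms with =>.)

S => SqX   [S ::= S q X]
SqX => SqXqX   [S ::= S q X]
SqXqX => vqXqX   [S ::= v]
vqXqX => vqvXqX   [X ::= v X]
vqvXqX => vqvvXqX   [X ::= v X]
vqvvXqX => vqvvUqX   [X ::= U]
vqvvUqX => vqvvrrvqX   [U ::= r r v]
vqvvrrvqX => vqvvrrvqrv   [X ::= r v]

S=>SqX=>SqXqX=>vqXqX=>vqvXqX=>vqvvXqX=>vqvvUqX=>vqvvrrvqX=>vqvvrrvqrv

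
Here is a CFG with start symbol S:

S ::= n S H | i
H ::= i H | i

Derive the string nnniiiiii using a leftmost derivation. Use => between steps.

S => nSH => nnSHH => nnnSHHH => nnniHHH => nnniiHH => nnniiiHH => nnniiiiH => nnniiiiiH => nnniiiiii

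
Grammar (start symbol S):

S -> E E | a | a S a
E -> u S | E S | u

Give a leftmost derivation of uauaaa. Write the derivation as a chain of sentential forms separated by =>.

S => EE => ESE => uSE => uaE => uaES => uaESS => uauSSS => uauaSS => uauaaS => uauaaa

S => EE   [S -> E E]
EE => ESE   [E -> E S]
ESE => uSE   [E -> u]
uSE => uaE   [S -> a]
uaE => uaES   [E -> E S]
uaES => uaESS   [E -> E S]
uaESS => uauSSS   [E -> u S]
uauSSS => uauaSS   [S -> a]
uauaSS => uauaaS   [S -> a]
uauaaS => uauaaa   [S -> a]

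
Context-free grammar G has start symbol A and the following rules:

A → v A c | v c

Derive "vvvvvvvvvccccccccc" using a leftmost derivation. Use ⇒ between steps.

A ⇒ vAc ⇒ vvAcc ⇒ vvvAccc ⇒ vvvvAcccc ⇒ vvvvvAccccc ⇒ vvvvvvAcccccc ⇒ vvvvvvvAccccccc ⇒ vvvvvvvvAcccccccc ⇒ vvvvvvvvvccccccccc

A ⇒ vAc   [A → v A c]
vAc ⇒ vvAcc   [A → v A c]
vvAcc ⇒ vvvAccc   [A → v A c]
vvvAccc ⇒ vvvvAcccc   [A → v A c]
vvvvAcccc ⇒ vvvvvAccccc   [A → v A c]
vvvvvAccccc ⇒ vvvvvvAcccccc   [A → v A c]
vvvvvvAcccccc ⇒ vvvvvvvAccccccc   [A → v A c]
vvvvvvvAccccccc ⇒ vvvvvvvvAcccccccc   [A → v A c]
vvvvvvvvAcccccccc ⇒ vvvvvvvvvccccccccc   [A → v c]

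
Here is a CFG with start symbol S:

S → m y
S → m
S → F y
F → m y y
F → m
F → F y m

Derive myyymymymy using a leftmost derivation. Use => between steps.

S => Fy   [S → F y]
Fy => Fymy   [F → F y m]
Fymy => Fymymy   [F → F y m]
Fymymy => Fymymymy   [F → F y m]
Fymymymy => myyymymymy   [F → m y y]

S => Fy => Fymy => Fymymy => Fymymymy => myyymymymy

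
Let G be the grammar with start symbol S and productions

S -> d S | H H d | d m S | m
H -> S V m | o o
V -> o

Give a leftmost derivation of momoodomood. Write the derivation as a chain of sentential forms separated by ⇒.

S⇒HHd⇒SVmHd⇒HHdVmHd⇒SVmHdVmHd⇒mVmHdVmHd⇒momHdVmHd⇒momoodVmHd⇒momoodomHd⇒momoodomood

S ⇒ HHd   [S -> H H d]
HHd ⇒ SVmHd   [H -> S V m]
SVmHd ⇒ HHdVmHd   [S -> H H d]
HHdVmHd ⇒ SVmHdVmHd   [H -> S V m]
SVmHdVmHd ⇒ mVmHdVmHd   [S -> m]
mVmHdVmHd ⇒ momHdVmHd   [V -> o]
momHdVmHd ⇒ momoodVmHd   [H -> o o]
momoodVmHd ⇒ momoodomHd   [V -> o]
momoodomHd ⇒ momoodomood   [H -> o o]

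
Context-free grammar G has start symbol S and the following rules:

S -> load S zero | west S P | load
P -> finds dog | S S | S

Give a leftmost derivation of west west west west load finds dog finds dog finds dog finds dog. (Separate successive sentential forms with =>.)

S => west S P => west west S P P => west west west S P P P => west west west west S P P P P => west west west west load P P P P => west west west west load finds dog P P P => west west west west load finds dog finds dog P P => west west west west load finds dog finds dog finds dog P => west west west west load finds dog finds dog finds dog finds dog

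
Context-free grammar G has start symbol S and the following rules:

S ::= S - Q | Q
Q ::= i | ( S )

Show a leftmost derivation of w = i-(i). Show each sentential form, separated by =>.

S => S-Q => Q-Q => i-Q => i-(S) => i-(Q) => i-(i)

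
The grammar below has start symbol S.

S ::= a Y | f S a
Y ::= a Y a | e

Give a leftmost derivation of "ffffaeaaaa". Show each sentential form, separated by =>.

S => fSa   [S ::= f S a]
fSa => ffSaa   [S ::= f S a]
ffSaa => fffSaaa   [S ::= f S a]
fffSaaa => ffffSaaaa   [S ::= f S a]
ffffSaaaa => ffffaYaaaa   [S ::= a Y]
ffffaYaaaa => ffffaeaaaa   [Y ::= e]

S => fSa => ffSaa => fffSaaa => ffffSaaaa => ffffaYaaaa => ffffaeaaaa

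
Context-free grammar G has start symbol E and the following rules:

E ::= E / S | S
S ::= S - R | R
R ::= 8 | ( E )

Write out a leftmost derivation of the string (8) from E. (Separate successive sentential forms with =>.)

E => S   [E ::= S]
S => R   [S ::= R]
R => (E)   [R ::= ( E )]
(E) => (S)   [E ::= S]
(S) => (R)   [S ::= R]
(R) => (8)   [R ::= 8]

E => S => R => (E) => (S) => (R) => (8)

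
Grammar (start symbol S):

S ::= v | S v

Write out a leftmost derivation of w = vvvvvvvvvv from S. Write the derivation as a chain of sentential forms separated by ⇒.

S ⇒ Sv ⇒ Svv ⇒ Svvv ⇒ Svvvv ⇒ Svvvvv ⇒ Svvvvvv ⇒ Svvvvvvv ⇒ Svvvvvvvv ⇒ Svvvvvvvvv ⇒ vvvvvvvvvv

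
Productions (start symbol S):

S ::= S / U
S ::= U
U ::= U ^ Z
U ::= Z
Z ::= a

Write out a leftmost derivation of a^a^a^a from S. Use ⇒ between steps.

S ⇒ U   [S ::= U]
U ⇒ U^Z   [U ::= U ^ Z]
U^Z ⇒ U^Z^Z   [U ::= U ^ Z]
U^Z^Z ⇒ U^Z^Z^Z   [U ::= U ^ Z]
U^Z^Z^Z ⇒ Z^Z^Z^Z   [U ::= Z]
Z^Z^Z^Z ⇒ a^Z^Z^Z   [Z ::= a]
a^Z^Z^Z ⇒ a^a^Z^Z   [Z ::= a]
a^a^Z^Z ⇒ a^a^a^Z   [Z ::= a]
a^a^a^Z ⇒ a^a^a^a   [Z ::= a]

S ⇒ U ⇒ U^Z ⇒ U^Z^Z ⇒ U^Z^Z^Z ⇒ Z^Z^Z^Z ⇒ a^Z^Z^Z ⇒ a^a^Z^Z ⇒ a^a^a^Z ⇒ a^a^a^a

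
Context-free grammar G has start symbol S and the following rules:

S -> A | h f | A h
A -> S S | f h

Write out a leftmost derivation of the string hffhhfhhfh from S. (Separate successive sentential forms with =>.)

S=>Ah=>SSh=>ASh=>SSSh=>ASSh=>SSSSh=>hfSSSh=>hfAhSSh=>hffhhSSh=>hffhhASh=>hffhhfhSh=>hffhhfhhfh

S => Ah   [S -> A h]
Ah => SSh   [A -> S S]
SSh => ASh   [S -> A]
ASh => SSSh   [A -> S S]
SSSh => ASSh   [S -> A]
ASSh => SSSSh   [A -> S S]
SSSSh => hfSSSh   [S -> h f]
hfSSSh => hfAhSSh   [S -> A h]
hfAhSSh => hffhhSSh   [A -> f h]
hffhhSSh => hffhhASh   [S -> A]
hffhhASh => hffhhfhSh   [A -> f h]
hffhhfhSh => hffhhfhhfh   [S -> h f]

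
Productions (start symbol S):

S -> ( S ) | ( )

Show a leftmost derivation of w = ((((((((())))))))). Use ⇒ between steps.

S ⇒ (S) ⇒ ((S)) ⇒ (((S))) ⇒ ((((S)))) ⇒ (((((S))))) ⇒ ((((((S)))))) ⇒ (((((((S))))))) ⇒ ((((((((S)))))))) ⇒ ((((((((()))))))))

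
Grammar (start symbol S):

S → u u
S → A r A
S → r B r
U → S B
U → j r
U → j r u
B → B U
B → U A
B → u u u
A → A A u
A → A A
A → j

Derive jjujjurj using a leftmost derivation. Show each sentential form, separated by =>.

S => ArA   [S → A r A]
ArA => AAurA   [A → A A u]
AAurA => AAAurA   [A → A A]
AAAurA => AAuAAurA   [A → A A u]
AAuAAurA => jAuAAurA   [A → j]
jAuAAurA => jjuAAurA   [A → j]
jjuAAurA => jjujAurA   [A → j]
jjujAurA => jjujjurA   [A → j]
jjujjurA => jjujjurj   [A → j]

S=>ArA=>AAurA=>AAAurA=>AAuAAurA=>jAuAAurA=>jjuAAurA=>jjujAurA=>jjujjurA=>jjujjurj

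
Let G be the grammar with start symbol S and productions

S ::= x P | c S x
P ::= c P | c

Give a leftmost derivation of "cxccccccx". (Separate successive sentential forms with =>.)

S => cSx   [S ::= c S x]
cSx => cxPx   [S ::= x P]
cxPx => cxcPx   [P ::= c P]
cxcPx => cxccPx   [P ::= c P]
cxccPx => cxcccPx   [P ::= c P]
cxcccPx => cxccccPx   [P ::= c P]
cxccccPx => cxcccccPx   [P ::= c P]
cxcccccPx => cxccccccx   [P ::= c]

S => cSx => cxPx => cxcPx => cxccPx => cxcccPx => cxccccPx => cxcccccPx => cxccccccx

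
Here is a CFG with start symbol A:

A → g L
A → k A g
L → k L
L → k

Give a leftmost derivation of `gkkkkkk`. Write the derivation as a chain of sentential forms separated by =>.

A=>gL=>gkL=>gkkL=>gkkkL=>gkkkkL=>gkkkkkL=>gkkkkkk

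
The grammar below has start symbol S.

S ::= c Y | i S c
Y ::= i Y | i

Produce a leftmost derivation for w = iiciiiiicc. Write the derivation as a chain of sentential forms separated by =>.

S => iSc => iiScc => iicYcc => iiciYcc => iiciiYcc => iiciiiYcc => iiciiiiYcc => iiciiiiicc

S => iSc   [S ::= i S c]
iSc => iiScc   [S ::= i S c]
iiScc => iicYcc   [S ::= c Y]
iicYcc => iiciYcc   [Y ::= i Y]
iiciYcc => iiciiYcc   [Y ::= i Y]
iiciiYcc => iiciiiYcc   [Y ::= i Y]
iiciiiYcc => iiciiiiYcc   [Y ::= i Y]
iiciiiiYcc => iiciiiiicc   [Y ::= i]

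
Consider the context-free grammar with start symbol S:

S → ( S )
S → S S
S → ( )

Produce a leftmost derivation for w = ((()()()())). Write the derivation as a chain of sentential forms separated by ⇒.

S ⇒ (S) ⇒ ((S)) ⇒ ((SS)) ⇒ ((SSS)) ⇒ ((SSSS)) ⇒ ((()SSS)) ⇒ ((()()SS)) ⇒ ((()()()S)) ⇒ ((()()()()))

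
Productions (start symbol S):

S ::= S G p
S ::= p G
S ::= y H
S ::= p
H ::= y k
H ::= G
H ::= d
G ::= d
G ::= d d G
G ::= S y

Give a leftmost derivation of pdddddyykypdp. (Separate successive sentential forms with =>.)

S => SGp   [S ::= S G p]
SGp => SGpGp   [S ::= S G p]
SGpGp => pGGpGp   [S ::= p G]
pGGpGp => pddGGpGp   [G ::= d d G]
pddGGpGp => pdddGpGp   [G ::= d]
pdddGpGp => pdddddGpGp   [G ::= d d G]
pdddddGpGp => pdddddSypGp   [G ::= S y]
pdddddSypGp => pdddddyHypGp   [S ::= y H]
pdddddyHypGp => pdddddyykypGp   [H ::= y k]
pdddddyykypGp => pdddddyykypdp   [G ::= d]

S => SGp => SGpGp => pGGpGp => pddGGpGp => pdddGpGp => pdddddGpGp => pdddddSypGp => pdddddyHypGp => pdddddyykypGp => pdddddyykypdp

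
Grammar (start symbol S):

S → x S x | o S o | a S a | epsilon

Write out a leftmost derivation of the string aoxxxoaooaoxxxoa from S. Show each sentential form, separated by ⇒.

S ⇒ aSa ⇒ aoSoa ⇒ aoxSxoa ⇒ aoxxSxxoa ⇒ aoxxxSxxxoa ⇒ aoxxxoSoxxxoa ⇒ aoxxxoaSaoxxxoa ⇒ aoxxxoaoSoaoxxxoa ⇒ aoxxxoaooaoxxxoa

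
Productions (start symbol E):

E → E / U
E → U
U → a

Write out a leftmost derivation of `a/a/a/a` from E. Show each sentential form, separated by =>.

E => E/U => E/U/U => E/U/U/U => U/U/U/U => a/U/U/U => a/a/U/U => a/a/a/U => a/a/a/a

E => E/U   [E → E / U]
E/U => E/U/U   [E → E / U]
E/U/U => E/U/U/U   [E → E / U]
E/U/U/U => U/U/U/U   [E → U]
U/U/U/U => a/U/U/U   [U → a]
a/U/U/U => a/a/U/U   [U → a]
a/a/U/U => a/a/a/U   [U → a]
a/a/a/U => a/a/a/a   [U → a]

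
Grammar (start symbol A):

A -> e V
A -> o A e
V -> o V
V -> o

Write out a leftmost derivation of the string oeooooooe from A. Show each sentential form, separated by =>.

A => oAe   [A -> o A e]
oAe => oeVe   [A -> e V]
oeVe => oeoVe   [V -> o V]
oeoVe => oeooVe   [V -> o V]
oeooVe => oeoooVe   [V -> o V]
oeoooVe => oeooooVe   [V -> o V]
oeooooVe => oeoooooVe   [V -> o V]
oeoooooVe => oeooooooe   [V -> o]

A => oAe => oeVe => oeoVe => oeooVe => oeoooVe => oeooooVe => oeoooooVe => oeooooooe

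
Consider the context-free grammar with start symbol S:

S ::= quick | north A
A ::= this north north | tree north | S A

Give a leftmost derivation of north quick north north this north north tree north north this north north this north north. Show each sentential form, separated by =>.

S => north A   [S ::= north A]
north A => north S A   [A ::= S A]
north S A => north quick A   [S ::= quick]
north quick A => north quick S A   [A ::= S A]
north quick S A => north quick north A A   [S ::= north A]
north quick north A A => north quick north S A A   [A ::= S A]
north quick north S A A => north quick north north A A A   [S ::= north A]
north quick north north A A A => north quick north north this north north A A   [A ::= this north north]
north quick north north this north north A A => north quick north north this north north tree north A   [A ::= tree north]
north quick north north this north north tree north A => north quick north north this north north tree north S A   [A ::= S A]
north quick north north this north north tree north S A => north quick north north this north north tree north north A A   [S ::= north A]
north quick north north this north north tree north north A A => north quick north north this north north tree north north this north north A   [A ::= this north north]
north quick north north this north north tree north north this north north A => north quick north north this north north tree north north this north north this north north   [A ::= this north north]

S => north A => north S A => north quick A => north quick S A => north quick north A A => north quick north S A A => north quick north north A A A => north quick north north this north north A A => north quick north north this north north tree north A => north quick north north this north north tree north S A => north quick north north this north north tree north north A A => north quick north north this north north tree north north this north north A => north quick north north this north north tree north north this north north this north north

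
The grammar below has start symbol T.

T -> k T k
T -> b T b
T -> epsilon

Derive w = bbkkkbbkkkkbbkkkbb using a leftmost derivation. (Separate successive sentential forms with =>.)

T => bTb   [T -> b T b]
bTb => bbTbb   [T -> b T b]
bbTbb => bbkTkbb   [T -> k T k]
bbkTkbb => bbkkTkkbb   [T -> k T k]
bbkkTkkbb => bbkkkTkkkbb   [T -> k T k]
bbkkkTkkkbb => bbkkkbTbkkkbb   [T -> b T b]
bbkkkbTbkkkbb => bbkkkbbTbbkkkbb   [T -> b T b]
bbkkkbbTbbkkkbb => bbkkkbbkTkbbkkkbb   [T -> k T k]
bbkkkbbkTkbbkkkbb => bbkkkbbkkTkkbbkkkbb   [T -> k T k]
bbkkkbbkkTkkbbkkkbb => bbkkkbbkkkkbbkkkbb   [T -> epsilon]

T => bTb => bbTbb => bbkTkbb => bbkkTkkbb => bbkkkTkkkbb => bbkkkbTbkkkbb => bbkkkbbTbbkkkbb => bbkkkbbkTkbbkkkbb => bbkkkbbkkTkkbbkkkbb => bbkkkbbkkkkbbkkkbb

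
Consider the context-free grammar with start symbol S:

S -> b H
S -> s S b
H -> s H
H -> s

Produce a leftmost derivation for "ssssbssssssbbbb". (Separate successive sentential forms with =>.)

S => sSb   [S -> s S b]
sSb => ssSbb   [S -> s S b]
ssSbb => sssSbbb   [S -> s S b]
sssSbbb => ssssSbbbb   [S -> s S b]
ssssSbbbb => ssssbHbbbb   [S -> b H]
ssssbHbbbb => ssssbsHbbbb   [H -> s H]
ssssbsHbbbb => ssssbssHbbbb   [H -> s H]
ssssbssHbbbb => ssssbsssHbbbb   [H -> s H]
ssssbsssHbbbb => ssssbssssHbbbb   [H -> s H]
ssssbssssHbbbb => ssssbsssssHbbbb   [H -> s H]
ssssbsssssHbbbb => ssssbssssssbbbb   [H -> s]

S => sSb => ssSbb => sssSbbb => ssssSbbbb => ssssbHbbbb => ssssbsHbbbb => ssssbssHbbbb => ssssbsssHbbbb => ssssbssssHbbbb => ssssbsssssHbbbb => ssssbssssssbbbb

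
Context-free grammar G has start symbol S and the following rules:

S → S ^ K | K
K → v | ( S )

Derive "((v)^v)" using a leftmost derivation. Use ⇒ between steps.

S⇒K⇒(S)⇒(S^K)⇒(K^K)⇒((S)^K)⇒((K)^K)⇒((v)^K)⇒((v)^v)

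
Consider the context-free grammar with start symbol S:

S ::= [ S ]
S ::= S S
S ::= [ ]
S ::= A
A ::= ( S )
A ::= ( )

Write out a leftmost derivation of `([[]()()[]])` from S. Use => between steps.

S => A => (S) => ([S]) => ([SS]) => ([SSS]) => ([[]SS]) => ([[]SSS]) => ([[]ASS]) => ([[]()SS]) => ([[]()AS]) => ([[]()()S]) => ([[]()()[]])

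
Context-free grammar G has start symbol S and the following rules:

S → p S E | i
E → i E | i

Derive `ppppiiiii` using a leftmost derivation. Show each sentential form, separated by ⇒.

S⇒pSE⇒ppSEE⇒pppSEEE⇒ppppSEEEE⇒ppppiEEEE⇒ppppiiEEE⇒ppppiiiEE⇒ppppiiiiE⇒ppppiiiii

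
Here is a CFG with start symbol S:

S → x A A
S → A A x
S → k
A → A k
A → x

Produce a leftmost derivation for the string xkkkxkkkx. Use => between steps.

S => AAx   [S → A A x]
AAx => AkAx   [A → A k]
AkAx => AkkAx   [A → A k]
AkkAx => AkkkAx   [A → A k]
AkkkAx => xkkkAx   [A → x]
xkkkAx => xkkkAkx   [A → A k]
xkkkAkx => xkkkAkkx   [A → A k]
xkkkAkkx => xkkkAkkkx   [A → A k]
xkkkAkkkx => xkkkxkkkx   [A → x]

S => AAx => AkAx => AkkAx => AkkkAx => xkkkAx => xkkkAkx => xkkkAkkx => xkkkAkkkx => xkkkxkkkx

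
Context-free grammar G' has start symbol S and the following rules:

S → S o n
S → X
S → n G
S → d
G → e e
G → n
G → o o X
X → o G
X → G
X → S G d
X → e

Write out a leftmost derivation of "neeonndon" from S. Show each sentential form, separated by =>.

S=>Son=>Xon=>SGdon=>SonGdon=>nGonGdon=>neeonGdon=>neeonndon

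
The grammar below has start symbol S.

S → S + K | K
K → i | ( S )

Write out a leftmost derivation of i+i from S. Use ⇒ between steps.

S ⇒ S+K ⇒ K+K ⇒ i+K ⇒ i+i

S ⇒ S+K   [S → S + K]
S+K ⇒ K+K   [S → K]
K+K ⇒ i+K   [K → i]
i+K ⇒ i+i   [K → i]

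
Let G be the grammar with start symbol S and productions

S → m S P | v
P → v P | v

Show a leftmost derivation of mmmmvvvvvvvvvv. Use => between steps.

S => mSP   [S → m S P]
mSP => mmSPP   [S → m S P]
mmSPP => mmmSPPP   [S → m S P]
mmmSPPP => mmmmSPPPP   [S → m S P]
mmmmSPPPP => mmmmvPPPP   [S → v]
mmmmvPPPP => mmmmvvPPPP   [P → v P]
mmmmvvPPPP => mmmmvvvPPPP   [P → v P]
mmmmvvvPPPP => mmmmvvvvPPPP   [P → v P]
mmmmvvvvPPPP => mmmmvvvvvPPP   [P → v]
mmmmvvvvvPPP => mmmmvvvvvvPPP   [P → v P]
mmmmvvvvvvPPP => mmmmvvvvvvvPP   [P → v]
mmmmvvvvvvvPP => mmmmvvvvvvvvP   [P → v]
mmmmvvvvvvvvP => mmmmvvvvvvvvvP   [P → v P]
mmmmvvvvvvvvvP => mmmmvvvvvvvvvv   [P → v]

S=>mSP=>mmSPP=>mmmSPPP=>mmmmSPPPP=>mmmmvPPPP=>mmmmvvPPPP=>mmmmvvvPPPP=>mmmmvvvvPPPP=>mmmmvvvvvPPP=>mmmmvvvvvvPPP=>mmmmvvvvvvvPP=>mmmmvvvvvvvvP=>mmmmvvvvvvvvvP=>mmmmvvvvvvvvvv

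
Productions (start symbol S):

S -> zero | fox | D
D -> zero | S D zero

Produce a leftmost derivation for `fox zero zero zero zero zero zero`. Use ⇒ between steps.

S ⇒ D   [S -> D]
D ⇒ S D zero   [D -> S D zero]
S D zero ⇒ fox D zero   [S -> fox]
fox D zero ⇒ fox S D zero zero   [D -> S D zero]
fox S D zero zero ⇒ fox D D zero zero   [S -> D]
fox D D zero zero ⇒ fox S D zero D zero zero   [D -> S D zero]
fox S D zero D zero zero ⇒ fox zero D zero D zero zero   [S -> zero]
fox zero D zero D zero zero ⇒ fox zero zero zero D zero zero   [D -> zero]
fox zero zero zero D zero zero ⇒ fox zero zero zero zero zero zero   [D -> zero]

S ⇒ D ⇒ S D zero ⇒ fox D zero ⇒ fox S D zero zero ⇒ fox D D zero zero ⇒ fox S D zero D zero zero ⇒ fox zero D zero D zero zero ⇒ fox zero zero zero D zero zero ⇒ fox zero zero zero zero zero zero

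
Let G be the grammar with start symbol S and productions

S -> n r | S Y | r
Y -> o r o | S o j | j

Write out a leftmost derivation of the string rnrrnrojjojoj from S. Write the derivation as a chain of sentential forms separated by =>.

S => SY => rY => rSoj => rSYoj => rnrYoj => rnrSojoj => rnrSYojoj => rnrSYYojoj => rnrrYYojoj => rnrrSojYojoj => rnrrnrojYojoj => rnrrnrojjojoj

S => SY   [S -> S Y]
SY => rY   [S -> r]
rY => rSoj   [Y -> S o j]
rSoj => rSYoj   [S -> S Y]
rSYoj => rnrYoj   [S -> n r]
rnrYoj => rnrSojoj   [Y -> S o j]
rnrSojoj => rnrSYojoj   [S -> S Y]
rnrSYojoj => rnrSYYojoj   [S -> S Y]
rnrSYYojoj => rnrrYYojoj   [S -> r]
rnrrYYojoj => rnrrSojYojoj   [Y -> S o j]
rnrrSojYojoj => rnrrnrojYojoj   [S -> n r]
rnrrnrojYojoj => rnrrnrojjojoj   [Y -> j]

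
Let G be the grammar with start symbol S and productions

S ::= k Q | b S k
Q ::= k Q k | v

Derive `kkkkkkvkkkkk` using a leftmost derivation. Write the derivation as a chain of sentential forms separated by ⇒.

S⇒kQ⇒kkQk⇒kkkQkk⇒kkkkQkkk⇒kkkkkQkkkk⇒kkkkkkQkkkkk⇒kkkkkkvkkkkk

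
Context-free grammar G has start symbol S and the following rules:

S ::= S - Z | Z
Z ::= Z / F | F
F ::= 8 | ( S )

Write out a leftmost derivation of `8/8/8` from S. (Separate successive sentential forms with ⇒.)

S⇒Z⇒Z/F⇒Z/F/F⇒F/F/F⇒8/F/F⇒8/8/F⇒8/8/8

S ⇒ Z   [S ::= Z]
Z ⇒ Z/F   [Z ::= Z / F]
Z/F ⇒ Z/F/F   [Z ::= Z / F]
Z/F/F ⇒ F/F/F   [Z ::= F]
F/F/F ⇒ 8/F/F   [F ::= 8]
8/F/F ⇒ 8/8/F   [F ::= 8]
8/8/F ⇒ 8/8/8   [F ::= 8]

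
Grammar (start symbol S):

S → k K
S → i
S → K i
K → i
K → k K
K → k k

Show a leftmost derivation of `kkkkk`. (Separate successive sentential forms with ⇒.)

S ⇒ kK   [S → k K]
kK ⇒ kkK   [K → k K]
kkK ⇒ kkkK   [K → k K]
kkkK ⇒ kkkkk   [K → k k]

S ⇒ kK ⇒ kkK ⇒ kkkK ⇒ kkkkk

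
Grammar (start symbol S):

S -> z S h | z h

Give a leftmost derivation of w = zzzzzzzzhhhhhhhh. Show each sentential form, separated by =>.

S => zSh => zzShh => zzzShhh => zzzzShhhh => zzzzzShhhhh => zzzzzzShhhhhh => zzzzzzzShhhhhhh => zzzzzzzzhhhhhhhh

S => zSh   [S -> z S h]
zSh => zzShh   [S -> z S h]
zzShh => zzzShhh   [S -> z S h]
zzzShhh => zzzzShhhh   [S -> z S h]
zzzzShhhh => zzzzzShhhhh   [S -> z S h]
zzzzzShhhhh => zzzzzzShhhhhh   [S -> z S h]
zzzzzzShhhhhh => zzzzzzzShhhhhhh   [S -> z S h]
zzzzzzzShhhhhhh => zzzzzzzzhhhhhhhh   [S -> z h]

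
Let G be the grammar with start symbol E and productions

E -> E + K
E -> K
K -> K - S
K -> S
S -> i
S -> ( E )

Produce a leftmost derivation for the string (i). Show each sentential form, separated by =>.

E => K => S => (E) => (K) => (S) => (i)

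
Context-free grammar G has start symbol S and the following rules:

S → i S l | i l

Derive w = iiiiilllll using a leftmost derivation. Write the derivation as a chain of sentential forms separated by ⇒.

S ⇒ iSl ⇒ iiSll ⇒ iiiSlll ⇒ iiiiSllll ⇒ iiiiilllll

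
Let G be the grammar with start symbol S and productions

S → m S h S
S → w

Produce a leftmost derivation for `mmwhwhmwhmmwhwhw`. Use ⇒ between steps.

S ⇒ mShS   [S → m S h S]
mShS ⇒ mmShShS   [S → m S h S]
mmShShS ⇒ mmwhShS   [S → w]
mmwhShS ⇒ mmwhwhS   [S → w]
mmwhwhS ⇒ mmwhwhmShS   [S → m S h S]
mmwhwhmShS ⇒ mmwhwhmwhS   [S → w]
mmwhwhmwhS ⇒ mmwhwhmwhmShS   [S → m S h S]
mmwhwhmwhmShS ⇒ mmwhwhmwhmmShShS   [S → m S h S]
mmwhwhmwhmmShShS ⇒ mmwhwhmwhmmwhShS   [S → w]
mmwhwhmwhmmwhShS ⇒ mmwhwhmwhmmwhwhS   [S → w]
mmwhwhmwhmmwhwhS ⇒ mmwhwhmwhmmwhwhw   [S → w]

S ⇒ mShS ⇒ mmShShS ⇒ mmwhShS ⇒ mmwhwhS ⇒ mmwhwhmShS ⇒ mmwhwhmwhS ⇒ mmwhwhmwhmShS ⇒ mmwhwhmwhmmShShS ⇒ mmwhwhmwhmmwhShS ⇒ mmwhwhmwhmmwhwhS ⇒ mmwhwhmwhmmwhwhw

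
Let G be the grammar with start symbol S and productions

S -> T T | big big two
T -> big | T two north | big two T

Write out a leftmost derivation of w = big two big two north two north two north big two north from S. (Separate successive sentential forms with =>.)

S => T T   [S -> T T]
T T => T two north T   [T -> T two north]
T two north T => big two T two north T   [T -> big two T]
big two T two north T => big two T two north two north T   [T -> T two north]
big two T two north two north T => big two T two north two north two north T   [T -> T two north]
big two T two north two north two north T => big two big two north two north two north T   [T -> big]
big two big two north two north two north T => big two big two north two north two north T two north   [T -> T two north]
big two big two north two north two north T two north => big two big two north two north two north big two north   [T -> big]

S => T T => T two north T => big two T two north T => big two T two north two north T => big two T two north two north two north T => big two big two north two north two north T => big two big two north two north two north T two north => big two big two north two north two north big two north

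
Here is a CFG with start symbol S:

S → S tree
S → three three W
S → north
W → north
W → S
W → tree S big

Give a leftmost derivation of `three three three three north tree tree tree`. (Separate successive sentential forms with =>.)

S => S tree => S tree tree => three three W tree tree => three three S tree tree => three three three three W tree tree => three three three three S tree tree => three three three three S tree tree tree => three three three three north tree tree tree

S => S tree   [S → S tree]
S tree => S tree tree   [S → S tree]
S tree tree => three three W tree tree   [S → three three W]
three three W tree tree => three three S tree tree   [W → S]
three three S tree tree => three three three three W tree tree   [S → three three W]
three three three three W tree tree => three three three three S tree tree   [W → S]
three three three three S tree tree => three three three three S tree tree tree   [S → S tree]
three three three three S tree tree tree => three three three three north tree tree tree   [S → north]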